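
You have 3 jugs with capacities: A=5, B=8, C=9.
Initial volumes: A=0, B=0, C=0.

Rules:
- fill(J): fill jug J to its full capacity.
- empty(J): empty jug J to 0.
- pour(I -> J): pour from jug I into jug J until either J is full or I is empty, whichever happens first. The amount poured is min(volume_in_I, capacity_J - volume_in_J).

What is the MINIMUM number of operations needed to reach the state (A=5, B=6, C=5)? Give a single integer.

BFS from (A=0, B=0, C=0). One shortest path:
  1. fill(B) -> (A=0 B=8 C=0)
  2. pour(B -> A) -> (A=5 B=3 C=0)
  3. pour(A -> C) -> (A=0 B=3 C=5)
  4. pour(B -> A) -> (A=3 B=0 C=5)
  5. fill(B) -> (A=3 B=8 C=5)
  6. pour(B -> A) -> (A=5 B=6 C=5)
Reached target in 6 moves.

Answer: 6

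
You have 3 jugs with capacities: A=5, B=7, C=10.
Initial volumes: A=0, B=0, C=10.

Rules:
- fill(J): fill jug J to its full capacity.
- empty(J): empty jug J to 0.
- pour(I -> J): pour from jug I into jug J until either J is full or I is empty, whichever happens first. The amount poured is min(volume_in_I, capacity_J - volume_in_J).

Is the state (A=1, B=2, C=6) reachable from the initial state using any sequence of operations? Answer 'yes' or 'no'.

Answer: no

Derivation:
BFS explored all 312 reachable states.
Reachable set includes: (0,0,0), (0,0,1), (0,0,2), (0,0,3), (0,0,4), (0,0,5), (0,0,6), (0,0,7), (0,0,8), (0,0,9), (0,0,10), (0,1,0) ...
Target (A=1, B=2, C=6) not in reachable set → no.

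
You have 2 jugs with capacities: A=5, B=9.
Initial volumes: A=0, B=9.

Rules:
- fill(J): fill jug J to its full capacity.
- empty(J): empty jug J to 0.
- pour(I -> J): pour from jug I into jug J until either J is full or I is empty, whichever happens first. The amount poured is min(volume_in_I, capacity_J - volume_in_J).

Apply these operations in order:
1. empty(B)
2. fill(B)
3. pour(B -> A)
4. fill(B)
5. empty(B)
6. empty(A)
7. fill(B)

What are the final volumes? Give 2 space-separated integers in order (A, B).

Answer: 0 9

Derivation:
Step 1: empty(B) -> (A=0 B=0)
Step 2: fill(B) -> (A=0 B=9)
Step 3: pour(B -> A) -> (A=5 B=4)
Step 4: fill(B) -> (A=5 B=9)
Step 5: empty(B) -> (A=5 B=0)
Step 6: empty(A) -> (A=0 B=0)
Step 7: fill(B) -> (A=0 B=9)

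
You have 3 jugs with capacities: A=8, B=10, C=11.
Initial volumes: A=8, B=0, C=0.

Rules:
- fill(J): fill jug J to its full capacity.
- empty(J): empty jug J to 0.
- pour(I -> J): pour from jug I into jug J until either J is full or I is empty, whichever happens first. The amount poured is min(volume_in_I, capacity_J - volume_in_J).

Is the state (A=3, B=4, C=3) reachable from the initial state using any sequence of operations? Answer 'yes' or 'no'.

BFS explored all 558 reachable states.
Reachable set includes: (0,0,0), (0,0,1), (0,0,2), (0,0,3), (0,0,4), (0,0,5), (0,0,6), (0,0,7), (0,0,8), (0,0,9), (0,0,10), (0,0,11) ...
Target (A=3, B=4, C=3) not in reachable set → no.

Answer: no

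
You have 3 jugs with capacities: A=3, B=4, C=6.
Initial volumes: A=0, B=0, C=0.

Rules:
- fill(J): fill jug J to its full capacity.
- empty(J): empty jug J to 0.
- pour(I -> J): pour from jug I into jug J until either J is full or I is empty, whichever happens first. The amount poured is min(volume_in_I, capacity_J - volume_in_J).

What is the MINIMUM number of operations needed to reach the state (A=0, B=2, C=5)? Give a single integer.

BFS from (A=0, B=0, C=0). One shortest path:
  1. fill(A) -> (A=3 B=0 C=0)
  2. fill(B) -> (A=3 B=4 C=0)
  3. pour(B -> C) -> (A=3 B=0 C=4)
  4. pour(A -> C) -> (A=1 B=0 C=6)
  5. pour(C -> B) -> (A=1 B=4 C=2)
  6. pour(B -> A) -> (A=3 B=2 C=2)
  7. pour(A -> C) -> (A=0 B=2 C=5)
Reached target in 7 moves.

Answer: 7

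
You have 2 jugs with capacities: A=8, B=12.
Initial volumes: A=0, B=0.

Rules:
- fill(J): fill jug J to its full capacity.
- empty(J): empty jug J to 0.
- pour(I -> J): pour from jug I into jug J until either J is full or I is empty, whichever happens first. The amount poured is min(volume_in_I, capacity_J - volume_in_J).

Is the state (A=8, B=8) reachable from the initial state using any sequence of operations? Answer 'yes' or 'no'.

Answer: yes

Derivation:
BFS from (A=0, B=0):
  1. fill(A) -> (A=8 B=0)
  2. pour(A -> B) -> (A=0 B=8)
  3. fill(A) -> (A=8 B=8)
Target reached → yes.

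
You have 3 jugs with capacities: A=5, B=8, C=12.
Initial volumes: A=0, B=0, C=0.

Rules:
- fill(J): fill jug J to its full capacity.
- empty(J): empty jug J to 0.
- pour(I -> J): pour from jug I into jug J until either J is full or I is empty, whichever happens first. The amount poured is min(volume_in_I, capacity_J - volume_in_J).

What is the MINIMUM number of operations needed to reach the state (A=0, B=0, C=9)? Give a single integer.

Answer: 5

Derivation:
BFS from (A=0, B=0, C=0). One shortest path:
  1. fill(A) -> (A=5 B=0 C=0)
  2. fill(C) -> (A=5 B=0 C=12)
  3. pour(A -> B) -> (A=0 B=5 C=12)
  4. pour(C -> B) -> (A=0 B=8 C=9)
  5. empty(B) -> (A=0 B=0 C=9)
Reached target in 5 moves.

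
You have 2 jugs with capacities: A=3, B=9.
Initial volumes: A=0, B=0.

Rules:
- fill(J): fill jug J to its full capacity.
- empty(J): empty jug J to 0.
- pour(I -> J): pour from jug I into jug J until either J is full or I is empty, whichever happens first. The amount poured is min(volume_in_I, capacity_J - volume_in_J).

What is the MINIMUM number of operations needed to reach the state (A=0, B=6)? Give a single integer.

Answer: 3

Derivation:
BFS from (A=0, B=0). One shortest path:
  1. fill(B) -> (A=0 B=9)
  2. pour(B -> A) -> (A=3 B=6)
  3. empty(A) -> (A=0 B=6)
Reached target in 3 moves.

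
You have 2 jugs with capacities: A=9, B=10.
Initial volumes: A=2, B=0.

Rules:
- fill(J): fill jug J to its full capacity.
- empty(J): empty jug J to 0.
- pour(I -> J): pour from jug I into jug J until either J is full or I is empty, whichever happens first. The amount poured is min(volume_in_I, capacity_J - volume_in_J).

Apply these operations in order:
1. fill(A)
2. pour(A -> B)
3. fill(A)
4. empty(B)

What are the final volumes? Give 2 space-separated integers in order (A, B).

Step 1: fill(A) -> (A=9 B=0)
Step 2: pour(A -> B) -> (A=0 B=9)
Step 3: fill(A) -> (A=9 B=9)
Step 4: empty(B) -> (A=9 B=0)

Answer: 9 0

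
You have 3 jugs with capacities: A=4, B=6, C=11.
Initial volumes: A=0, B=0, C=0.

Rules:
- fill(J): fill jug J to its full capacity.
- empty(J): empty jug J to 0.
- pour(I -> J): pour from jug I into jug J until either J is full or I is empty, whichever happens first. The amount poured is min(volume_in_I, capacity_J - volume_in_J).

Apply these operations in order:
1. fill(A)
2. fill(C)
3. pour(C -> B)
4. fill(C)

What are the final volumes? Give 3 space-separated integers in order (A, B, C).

Step 1: fill(A) -> (A=4 B=0 C=0)
Step 2: fill(C) -> (A=4 B=0 C=11)
Step 3: pour(C -> B) -> (A=4 B=6 C=5)
Step 4: fill(C) -> (A=4 B=6 C=11)

Answer: 4 6 11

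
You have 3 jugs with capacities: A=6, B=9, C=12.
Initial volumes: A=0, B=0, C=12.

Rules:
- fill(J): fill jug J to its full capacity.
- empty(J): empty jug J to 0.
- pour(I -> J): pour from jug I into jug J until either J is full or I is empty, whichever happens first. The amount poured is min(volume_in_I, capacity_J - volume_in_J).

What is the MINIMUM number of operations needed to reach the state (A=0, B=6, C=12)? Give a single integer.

Answer: 2

Derivation:
BFS from (A=0, B=0, C=12). One shortest path:
  1. fill(A) -> (A=6 B=0 C=12)
  2. pour(A -> B) -> (A=0 B=6 C=12)
Reached target in 2 moves.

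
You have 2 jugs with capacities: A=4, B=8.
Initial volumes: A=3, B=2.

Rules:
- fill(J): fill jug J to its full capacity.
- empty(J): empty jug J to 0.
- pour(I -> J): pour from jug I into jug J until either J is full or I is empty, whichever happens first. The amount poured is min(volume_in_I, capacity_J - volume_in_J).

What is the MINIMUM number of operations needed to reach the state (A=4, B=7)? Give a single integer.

Answer: 2

Derivation:
BFS from (A=3, B=2). One shortest path:
  1. fill(B) -> (A=3 B=8)
  2. pour(B -> A) -> (A=4 B=7)
Reached target in 2 moves.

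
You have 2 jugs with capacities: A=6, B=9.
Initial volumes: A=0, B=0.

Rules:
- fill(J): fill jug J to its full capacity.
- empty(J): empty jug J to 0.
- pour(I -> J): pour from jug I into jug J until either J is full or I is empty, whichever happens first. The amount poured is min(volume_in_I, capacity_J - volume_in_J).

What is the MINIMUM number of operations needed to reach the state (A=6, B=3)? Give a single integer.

BFS from (A=0, B=0). One shortest path:
  1. fill(B) -> (A=0 B=9)
  2. pour(B -> A) -> (A=6 B=3)
Reached target in 2 moves.

Answer: 2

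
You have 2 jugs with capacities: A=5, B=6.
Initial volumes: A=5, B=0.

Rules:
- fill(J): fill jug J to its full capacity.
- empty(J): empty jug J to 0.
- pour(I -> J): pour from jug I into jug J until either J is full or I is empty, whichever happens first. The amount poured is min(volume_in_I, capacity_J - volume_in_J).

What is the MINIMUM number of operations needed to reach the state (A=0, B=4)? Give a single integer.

Answer: 5

Derivation:
BFS from (A=5, B=0). One shortest path:
  1. pour(A -> B) -> (A=0 B=5)
  2. fill(A) -> (A=5 B=5)
  3. pour(A -> B) -> (A=4 B=6)
  4. empty(B) -> (A=4 B=0)
  5. pour(A -> B) -> (A=0 B=4)
Reached target in 5 moves.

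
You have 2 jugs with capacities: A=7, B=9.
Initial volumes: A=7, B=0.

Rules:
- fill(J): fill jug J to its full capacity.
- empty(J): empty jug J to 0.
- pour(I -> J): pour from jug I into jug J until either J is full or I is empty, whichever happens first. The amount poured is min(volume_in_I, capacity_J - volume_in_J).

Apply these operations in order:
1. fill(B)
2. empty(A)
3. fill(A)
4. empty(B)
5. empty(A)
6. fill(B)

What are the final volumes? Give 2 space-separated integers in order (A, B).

Step 1: fill(B) -> (A=7 B=9)
Step 2: empty(A) -> (A=0 B=9)
Step 3: fill(A) -> (A=7 B=9)
Step 4: empty(B) -> (A=7 B=0)
Step 5: empty(A) -> (A=0 B=0)
Step 6: fill(B) -> (A=0 B=9)

Answer: 0 9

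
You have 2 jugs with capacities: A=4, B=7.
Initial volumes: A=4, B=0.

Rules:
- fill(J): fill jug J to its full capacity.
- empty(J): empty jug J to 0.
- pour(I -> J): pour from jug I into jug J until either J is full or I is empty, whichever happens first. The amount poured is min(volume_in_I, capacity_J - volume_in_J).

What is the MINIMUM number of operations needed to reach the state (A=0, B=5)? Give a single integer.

Answer: 7

Derivation:
BFS from (A=4, B=0). One shortest path:
  1. pour(A -> B) -> (A=0 B=4)
  2. fill(A) -> (A=4 B=4)
  3. pour(A -> B) -> (A=1 B=7)
  4. empty(B) -> (A=1 B=0)
  5. pour(A -> B) -> (A=0 B=1)
  6. fill(A) -> (A=4 B=1)
  7. pour(A -> B) -> (A=0 B=5)
Reached target in 7 moves.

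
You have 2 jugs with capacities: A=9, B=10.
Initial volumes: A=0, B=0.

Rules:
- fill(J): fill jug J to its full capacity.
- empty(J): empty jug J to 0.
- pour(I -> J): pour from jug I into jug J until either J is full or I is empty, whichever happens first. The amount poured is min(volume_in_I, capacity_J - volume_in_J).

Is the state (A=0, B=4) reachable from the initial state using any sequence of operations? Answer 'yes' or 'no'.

BFS from (A=0, B=0):
  1. fill(B) -> (A=0 B=10)
  2. pour(B -> A) -> (A=9 B=1)
  3. empty(A) -> (A=0 B=1)
  4. pour(B -> A) -> (A=1 B=0)
  5. fill(B) -> (A=1 B=10)
  6. pour(B -> A) -> (A=9 B=2)
  7. empty(A) -> (A=0 B=2)
  8. pour(B -> A) -> (A=2 B=0)
  9. fill(B) -> (A=2 B=10)
  10. pour(B -> A) -> (A=9 B=3)
  11. empty(A) -> (A=0 B=3)
  12. pour(B -> A) -> (A=3 B=0)
  13. fill(B) -> (A=3 B=10)
  14. pour(B -> A) -> (A=9 B=4)
  15. empty(A) -> (A=0 B=4)
Target reached → yes.

Answer: yes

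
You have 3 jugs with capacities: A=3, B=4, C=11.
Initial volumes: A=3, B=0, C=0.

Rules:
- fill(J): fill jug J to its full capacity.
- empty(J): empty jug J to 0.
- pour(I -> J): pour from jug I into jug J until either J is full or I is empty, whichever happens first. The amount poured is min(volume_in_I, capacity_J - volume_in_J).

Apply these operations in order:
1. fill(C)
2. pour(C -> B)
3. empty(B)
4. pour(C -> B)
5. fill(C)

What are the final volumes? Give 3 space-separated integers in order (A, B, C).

Answer: 3 4 11

Derivation:
Step 1: fill(C) -> (A=3 B=0 C=11)
Step 2: pour(C -> B) -> (A=3 B=4 C=7)
Step 3: empty(B) -> (A=3 B=0 C=7)
Step 4: pour(C -> B) -> (A=3 B=4 C=3)
Step 5: fill(C) -> (A=3 B=4 C=11)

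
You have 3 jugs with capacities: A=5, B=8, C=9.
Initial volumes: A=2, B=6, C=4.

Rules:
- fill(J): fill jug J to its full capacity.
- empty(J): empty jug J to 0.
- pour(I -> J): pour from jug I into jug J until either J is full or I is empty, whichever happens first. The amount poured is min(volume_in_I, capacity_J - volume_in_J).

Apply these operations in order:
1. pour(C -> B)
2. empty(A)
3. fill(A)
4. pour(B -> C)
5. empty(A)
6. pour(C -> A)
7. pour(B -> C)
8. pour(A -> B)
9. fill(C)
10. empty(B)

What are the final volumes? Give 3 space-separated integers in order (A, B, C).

Answer: 0 0 9

Derivation:
Step 1: pour(C -> B) -> (A=2 B=8 C=2)
Step 2: empty(A) -> (A=0 B=8 C=2)
Step 3: fill(A) -> (A=5 B=8 C=2)
Step 4: pour(B -> C) -> (A=5 B=1 C=9)
Step 5: empty(A) -> (A=0 B=1 C=9)
Step 6: pour(C -> A) -> (A=5 B=1 C=4)
Step 7: pour(B -> C) -> (A=5 B=0 C=5)
Step 8: pour(A -> B) -> (A=0 B=5 C=5)
Step 9: fill(C) -> (A=0 B=5 C=9)
Step 10: empty(B) -> (A=0 B=0 C=9)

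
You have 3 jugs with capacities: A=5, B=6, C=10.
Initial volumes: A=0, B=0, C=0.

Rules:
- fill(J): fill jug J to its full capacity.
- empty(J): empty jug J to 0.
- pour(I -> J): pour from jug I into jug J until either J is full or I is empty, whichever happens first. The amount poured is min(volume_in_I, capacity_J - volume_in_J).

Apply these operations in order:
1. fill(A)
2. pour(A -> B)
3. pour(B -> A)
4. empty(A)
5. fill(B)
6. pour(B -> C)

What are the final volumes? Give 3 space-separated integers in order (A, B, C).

Answer: 0 0 6

Derivation:
Step 1: fill(A) -> (A=5 B=0 C=0)
Step 2: pour(A -> B) -> (A=0 B=5 C=0)
Step 3: pour(B -> A) -> (A=5 B=0 C=0)
Step 4: empty(A) -> (A=0 B=0 C=0)
Step 5: fill(B) -> (A=0 B=6 C=0)
Step 6: pour(B -> C) -> (A=0 B=0 C=6)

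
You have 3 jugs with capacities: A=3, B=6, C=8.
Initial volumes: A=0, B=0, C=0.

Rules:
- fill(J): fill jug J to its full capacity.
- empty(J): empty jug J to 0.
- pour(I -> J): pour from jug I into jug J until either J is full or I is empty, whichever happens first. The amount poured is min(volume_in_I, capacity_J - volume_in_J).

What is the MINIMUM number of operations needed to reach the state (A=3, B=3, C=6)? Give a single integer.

BFS from (A=0, B=0, C=0). One shortest path:
  1. fill(B) -> (A=0 B=6 C=0)
  2. pour(B -> C) -> (A=0 B=0 C=6)
  3. fill(B) -> (A=0 B=6 C=6)
  4. pour(B -> A) -> (A=3 B=3 C=6)
Reached target in 4 moves.

Answer: 4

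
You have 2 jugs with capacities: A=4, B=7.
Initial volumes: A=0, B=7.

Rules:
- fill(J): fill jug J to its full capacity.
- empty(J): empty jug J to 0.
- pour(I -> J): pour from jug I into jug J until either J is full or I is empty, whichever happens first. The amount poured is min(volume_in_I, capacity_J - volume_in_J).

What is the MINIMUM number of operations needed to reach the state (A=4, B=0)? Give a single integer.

BFS from (A=0, B=7). One shortest path:
  1. fill(A) -> (A=4 B=7)
  2. empty(B) -> (A=4 B=0)
Reached target in 2 moves.

Answer: 2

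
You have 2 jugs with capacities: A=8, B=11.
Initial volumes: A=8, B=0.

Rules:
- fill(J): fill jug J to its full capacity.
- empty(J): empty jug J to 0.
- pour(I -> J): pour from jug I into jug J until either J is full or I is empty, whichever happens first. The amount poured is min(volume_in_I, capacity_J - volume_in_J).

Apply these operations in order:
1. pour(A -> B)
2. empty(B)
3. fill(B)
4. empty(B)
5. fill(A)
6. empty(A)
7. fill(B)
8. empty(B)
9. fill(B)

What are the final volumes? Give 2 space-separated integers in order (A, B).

Step 1: pour(A -> B) -> (A=0 B=8)
Step 2: empty(B) -> (A=0 B=0)
Step 3: fill(B) -> (A=0 B=11)
Step 4: empty(B) -> (A=0 B=0)
Step 5: fill(A) -> (A=8 B=0)
Step 6: empty(A) -> (A=0 B=0)
Step 7: fill(B) -> (A=0 B=11)
Step 8: empty(B) -> (A=0 B=0)
Step 9: fill(B) -> (A=0 B=11)

Answer: 0 11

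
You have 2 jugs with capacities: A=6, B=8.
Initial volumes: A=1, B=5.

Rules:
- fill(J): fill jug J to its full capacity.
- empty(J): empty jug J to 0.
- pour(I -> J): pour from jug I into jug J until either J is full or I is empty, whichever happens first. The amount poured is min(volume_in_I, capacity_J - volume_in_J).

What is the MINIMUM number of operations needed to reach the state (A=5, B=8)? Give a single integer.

Answer: 3

Derivation:
BFS from (A=1, B=5). One shortest path:
  1. empty(A) -> (A=0 B=5)
  2. pour(B -> A) -> (A=5 B=0)
  3. fill(B) -> (A=5 B=8)
Reached target in 3 moves.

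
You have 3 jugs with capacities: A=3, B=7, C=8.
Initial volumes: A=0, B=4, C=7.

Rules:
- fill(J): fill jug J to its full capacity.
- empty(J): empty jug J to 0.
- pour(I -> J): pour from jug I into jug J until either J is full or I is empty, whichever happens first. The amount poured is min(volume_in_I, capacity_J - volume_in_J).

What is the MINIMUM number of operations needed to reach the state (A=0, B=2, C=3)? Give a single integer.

BFS from (A=0, B=4, C=7). One shortest path:
  1. fill(C) -> (A=0 B=4 C=8)
  2. pour(B -> A) -> (A=3 B=1 C=8)
  3. pour(C -> B) -> (A=3 B=7 C=2)
  4. empty(B) -> (A=3 B=0 C=2)
  5. pour(C -> B) -> (A=3 B=2 C=0)
  6. pour(A -> C) -> (A=0 B=2 C=3)
Reached target in 6 moves.

Answer: 6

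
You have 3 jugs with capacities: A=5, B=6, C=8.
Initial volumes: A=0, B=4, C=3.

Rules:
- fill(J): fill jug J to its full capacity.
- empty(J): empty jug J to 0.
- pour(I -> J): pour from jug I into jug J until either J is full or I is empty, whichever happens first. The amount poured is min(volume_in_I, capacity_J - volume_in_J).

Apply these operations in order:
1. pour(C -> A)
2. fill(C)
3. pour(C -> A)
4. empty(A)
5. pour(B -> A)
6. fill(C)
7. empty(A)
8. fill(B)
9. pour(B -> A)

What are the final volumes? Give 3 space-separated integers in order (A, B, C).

Step 1: pour(C -> A) -> (A=3 B=4 C=0)
Step 2: fill(C) -> (A=3 B=4 C=8)
Step 3: pour(C -> A) -> (A=5 B=4 C=6)
Step 4: empty(A) -> (A=0 B=4 C=6)
Step 5: pour(B -> A) -> (A=4 B=0 C=6)
Step 6: fill(C) -> (A=4 B=0 C=8)
Step 7: empty(A) -> (A=0 B=0 C=8)
Step 8: fill(B) -> (A=0 B=6 C=8)
Step 9: pour(B -> A) -> (A=5 B=1 C=8)

Answer: 5 1 8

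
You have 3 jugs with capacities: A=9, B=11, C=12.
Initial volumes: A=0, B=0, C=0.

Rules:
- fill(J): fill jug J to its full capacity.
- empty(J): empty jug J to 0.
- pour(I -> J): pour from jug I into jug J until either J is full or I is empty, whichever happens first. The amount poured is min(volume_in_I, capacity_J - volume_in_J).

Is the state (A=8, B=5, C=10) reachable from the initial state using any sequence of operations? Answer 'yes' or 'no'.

Answer: no

Derivation:
BFS explored all 680 reachable states.
Reachable set includes: (0,0,0), (0,0,1), (0,0,2), (0,0,3), (0,0,4), (0,0,5), (0,0,6), (0,0,7), (0,0,8), (0,0,9), (0,0,10), (0,0,11) ...
Target (A=8, B=5, C=10) not in reachable set → no.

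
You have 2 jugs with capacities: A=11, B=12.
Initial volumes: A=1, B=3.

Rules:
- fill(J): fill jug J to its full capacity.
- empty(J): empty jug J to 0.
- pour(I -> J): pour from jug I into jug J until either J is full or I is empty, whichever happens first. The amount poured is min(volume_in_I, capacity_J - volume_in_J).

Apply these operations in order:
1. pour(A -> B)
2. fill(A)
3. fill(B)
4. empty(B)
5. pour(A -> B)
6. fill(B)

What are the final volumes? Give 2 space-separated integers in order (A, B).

Answer: 0 12

Derivation:
Step 1: pour(A -> B) -> (A=0 B=4)
Step 2: fill(A) -> (A=11 B=4)
Step 3: fill(B) -> (A=11 B=12)
Step 4: empty(B) -> (A=11 B=0)
Step 5: pour(A -> B) -> (A=0 B=11)
Step 6: fill(B) -> (A=0 B=12)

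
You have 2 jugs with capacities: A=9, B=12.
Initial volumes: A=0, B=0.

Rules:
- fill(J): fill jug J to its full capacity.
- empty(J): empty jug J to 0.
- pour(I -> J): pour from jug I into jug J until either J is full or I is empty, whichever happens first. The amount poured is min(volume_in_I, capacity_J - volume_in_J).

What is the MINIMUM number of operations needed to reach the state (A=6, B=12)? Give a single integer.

BFS from (A=0, B=0). One shortest path:
  1. fill(A) -> (A=9 B=0)
  2. pour(A -> B) -> (A=0 B=9)
  3. fill(A) -> (A=9 B=9)
  4. pour(A -> B) -> (A=6 B=12)
Reached target in 4 moves.

Answer: 4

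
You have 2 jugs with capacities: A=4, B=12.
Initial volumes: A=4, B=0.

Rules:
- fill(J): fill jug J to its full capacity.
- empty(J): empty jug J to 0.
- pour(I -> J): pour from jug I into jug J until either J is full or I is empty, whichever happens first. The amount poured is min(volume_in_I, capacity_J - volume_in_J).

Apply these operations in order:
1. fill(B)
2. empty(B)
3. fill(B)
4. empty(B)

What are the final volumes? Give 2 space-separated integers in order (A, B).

Step 1: fill(B) -> (A=4 B=12)
Step 2: empty(B) -> (A=4 B=0)
Step 3: fill(B) -> (A=4 B=12)
Step 4: empty(B) -> (A=4 B=0)

Answer: 4 0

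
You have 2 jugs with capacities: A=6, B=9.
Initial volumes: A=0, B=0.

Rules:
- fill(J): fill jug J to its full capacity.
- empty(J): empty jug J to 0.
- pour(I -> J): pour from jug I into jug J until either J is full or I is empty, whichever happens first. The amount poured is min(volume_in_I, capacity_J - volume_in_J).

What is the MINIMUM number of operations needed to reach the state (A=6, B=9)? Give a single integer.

BFS from (A=0, B=0). One shortest path:
  1. fill(A) -> (A=6 B=0)
  2. fill(B) -> (A=6 B=9)
Reached target in 2 moves.

Answer: 2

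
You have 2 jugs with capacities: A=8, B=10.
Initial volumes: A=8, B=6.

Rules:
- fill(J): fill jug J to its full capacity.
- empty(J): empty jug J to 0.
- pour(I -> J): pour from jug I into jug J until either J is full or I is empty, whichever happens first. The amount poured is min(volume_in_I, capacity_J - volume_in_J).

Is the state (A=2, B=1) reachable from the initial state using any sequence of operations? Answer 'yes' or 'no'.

Answer: no

Derivation:
BFS explored all 18 reachable states.
Reachable set includes: (0,0), (0,2), (0,4), (0,6), (0,8), (0,10), (2,0), (2,10), (4,0), (4,10), (6,0), (6,10) ...
Target (A=2, B=1) not in reachable set → no.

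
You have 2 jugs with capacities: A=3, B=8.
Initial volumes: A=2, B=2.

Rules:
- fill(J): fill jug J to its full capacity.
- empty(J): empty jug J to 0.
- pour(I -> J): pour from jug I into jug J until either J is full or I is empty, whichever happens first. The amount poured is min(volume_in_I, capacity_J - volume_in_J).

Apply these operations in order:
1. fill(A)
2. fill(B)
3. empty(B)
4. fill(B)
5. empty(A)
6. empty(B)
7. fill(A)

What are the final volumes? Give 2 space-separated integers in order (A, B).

Step 1: fill(A) -> (A=3 B=2)
Step 2: fill(B) -> (A=3 B=8)
Step 3: empty(B) -> (A=3 B=0)
Step 4: fill(B) -> (A=3 B=8)
Step 5: empty(A) -> (A=0 B=8)
Step 6: empty(B) -> (A=0 B=0)
Step 7: fill(A) -> (A=3 B=0)

Answer: 3 0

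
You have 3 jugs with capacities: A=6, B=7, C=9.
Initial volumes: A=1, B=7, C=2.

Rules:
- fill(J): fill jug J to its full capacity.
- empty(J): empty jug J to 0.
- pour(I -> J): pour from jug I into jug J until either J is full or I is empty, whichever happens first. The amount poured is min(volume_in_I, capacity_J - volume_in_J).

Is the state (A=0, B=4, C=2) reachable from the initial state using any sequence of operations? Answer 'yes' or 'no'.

Answer: yes

Derivation:
BFS from (A=1, B=7, C=2):
  1. empty(B) -> (A=1 B=0 C=2)
  2. pour(C -> A) -> (A=3 B=0 C=0)
  3. fill(C) -> (A=3 B=0 C=9)
  4. pour(C -> B) -> (A=3 B=7 C=2)
  5. pour(B -> A) -> (A=6 B=4 C=2)
  6. empty(A) -> (A=0 B=4 C=2)
Target reached → yes.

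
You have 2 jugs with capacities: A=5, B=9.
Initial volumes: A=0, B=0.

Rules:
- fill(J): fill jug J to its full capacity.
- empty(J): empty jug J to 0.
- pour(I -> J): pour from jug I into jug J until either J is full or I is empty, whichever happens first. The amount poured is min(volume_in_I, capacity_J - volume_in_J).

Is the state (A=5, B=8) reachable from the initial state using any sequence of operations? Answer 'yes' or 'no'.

BFS from (A=0, B=0):
  1. fill(B) -> (A=0 B=9)
  2. pour(B -> A) -> (A=5 B=4)
  3. empty(A) -> (A=0 B=4)
  4. pour(B -> A) -> (A=4 B=0)
  5. fill(B) -> (A=4 B=9)
  6. pour(B -> A) -> (A=5 B=8)
Target reached → yes.

Answer: yes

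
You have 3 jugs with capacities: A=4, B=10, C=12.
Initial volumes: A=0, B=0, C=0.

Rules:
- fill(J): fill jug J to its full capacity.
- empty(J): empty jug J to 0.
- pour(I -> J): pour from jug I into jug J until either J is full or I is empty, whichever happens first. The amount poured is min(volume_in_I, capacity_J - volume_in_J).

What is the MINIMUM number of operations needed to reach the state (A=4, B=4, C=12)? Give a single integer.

BFS from (A=0, B=0, C=0). One shortest path:
  1. fill(A) -> (A=4 B=0 C=0)
  2. fill(C) -> (A=4 B=0 C=12)
  3. pour(A -> B) -> (A=0 B=4 C=12)
  4. fill(A) -> (A=4 B=4 C=12)
Reached target in 4 moves.

Answer: 4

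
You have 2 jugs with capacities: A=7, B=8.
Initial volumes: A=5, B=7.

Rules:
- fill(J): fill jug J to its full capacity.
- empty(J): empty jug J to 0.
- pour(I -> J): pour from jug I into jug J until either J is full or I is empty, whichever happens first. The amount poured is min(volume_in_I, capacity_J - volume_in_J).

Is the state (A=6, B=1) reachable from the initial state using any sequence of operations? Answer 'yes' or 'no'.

Answer: no

Derivation:
BFS explored all 31 reachable states.
Reachable set includes: (0,0), (0,1), (0,2), (0,3), (0,4), (0,5), (0,6), (0,7), (0,8), (1,0), (1,8), (2,0) ...
Target (A=6, B=1) not in reachable set → no.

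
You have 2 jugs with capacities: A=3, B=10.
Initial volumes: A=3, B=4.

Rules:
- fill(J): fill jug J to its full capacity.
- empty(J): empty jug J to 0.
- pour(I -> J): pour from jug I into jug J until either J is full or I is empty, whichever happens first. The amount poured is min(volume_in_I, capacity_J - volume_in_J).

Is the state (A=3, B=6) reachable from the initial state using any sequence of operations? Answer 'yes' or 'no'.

BFS from (A=3, B=4):
  1. empty(B) -> (A=3 B=0)
  2. pour(A -> B) -> (A=0 B=3)
  3. fill(A) -> (A=3 B=3)
  4. pour(A -> B) -> (A=0 B=6)
  5. fill(A) -> (A=3 B=6)
Target reached → yes.

Answer: yes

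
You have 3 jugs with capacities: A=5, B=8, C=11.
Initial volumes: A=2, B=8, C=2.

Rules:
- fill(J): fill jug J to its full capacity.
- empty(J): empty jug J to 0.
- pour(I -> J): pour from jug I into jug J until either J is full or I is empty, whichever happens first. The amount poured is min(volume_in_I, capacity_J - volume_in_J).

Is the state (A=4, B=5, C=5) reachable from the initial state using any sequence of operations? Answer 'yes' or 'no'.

BFS explored all 368 reachable states.
Reachable set includes: (0,0,0), (0,0,1), (0,0,2), (0,0,3), (0,0,4), (0,0,5), (0,0,6), (0,0,7), (0,0,8), (0,0,9), (0,0,10), (0,0,11) ...
Target (A=4, B=5, C=5) not in reachable set → no.

Answer: no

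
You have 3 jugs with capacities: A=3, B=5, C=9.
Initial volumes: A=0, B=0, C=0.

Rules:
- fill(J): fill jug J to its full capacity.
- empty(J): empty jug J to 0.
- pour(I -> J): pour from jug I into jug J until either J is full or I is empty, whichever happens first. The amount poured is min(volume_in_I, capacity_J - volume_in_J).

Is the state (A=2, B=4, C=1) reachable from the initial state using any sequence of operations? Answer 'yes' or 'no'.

Answer: no

Derivation:
BFS explored all 176 reachable states.
Reachable set includes: (0,0,0), (0,0,1), (0,0,2), (0,0,3), (0,0,4), (0,0,5), (0,0,6), (0,0,7), (0,0,8), (0,0,9), (0,1,0), (0,1,1) ...
Target (A=2, B=4, C=1) not in reachable set → no.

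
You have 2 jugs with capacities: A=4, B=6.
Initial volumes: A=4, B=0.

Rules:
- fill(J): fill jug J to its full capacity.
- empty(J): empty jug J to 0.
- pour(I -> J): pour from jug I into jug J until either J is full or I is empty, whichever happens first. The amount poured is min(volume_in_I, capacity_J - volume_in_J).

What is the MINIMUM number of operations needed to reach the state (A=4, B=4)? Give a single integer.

Answer: 2

Derivation:
BFS from (A=4, B=0). One shortest path:
  1. pour(A -> B) -> (A=0 B=4)
  2. fill(A) -> (A=4 B=4)
Reached target in 2 moves.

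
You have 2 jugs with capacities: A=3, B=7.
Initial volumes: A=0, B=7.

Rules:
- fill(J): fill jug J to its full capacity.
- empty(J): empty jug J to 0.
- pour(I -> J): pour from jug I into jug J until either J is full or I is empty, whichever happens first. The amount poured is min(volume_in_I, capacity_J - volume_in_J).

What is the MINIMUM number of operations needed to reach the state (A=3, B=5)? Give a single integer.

BFS from (A=0, B=7). One shortest path:
  1. pour(B -> A) -> (A=3 B=4)
  2. empty(A) -> (A=0 B=4)
  3. pour(B -> A) -> (A=3 B=1)
  4. empty(A) -> (A=0 B=1)
  5. pour(B -> A) -> (A=1 B=0)
  6. fill(B) -> (A=1 B=7)
  7. pour(B -> A) -> (A=3 B=5)
Reached target in 7 moves.

Answer: 7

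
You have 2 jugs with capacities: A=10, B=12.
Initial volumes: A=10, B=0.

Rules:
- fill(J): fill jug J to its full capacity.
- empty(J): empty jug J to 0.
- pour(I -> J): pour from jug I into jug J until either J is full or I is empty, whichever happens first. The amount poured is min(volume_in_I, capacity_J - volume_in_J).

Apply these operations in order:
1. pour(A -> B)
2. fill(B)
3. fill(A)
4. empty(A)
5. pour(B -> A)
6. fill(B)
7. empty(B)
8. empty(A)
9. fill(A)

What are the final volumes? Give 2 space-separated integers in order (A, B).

Step 1: pour(A -> B) -> (A=0 B=10)
Step 2: fill(B) -> (A=0 B=12)
Step 3: fill(A) -> (A=10 B=12)
Step 4: empty(A) -> (A=0 B=12)
Step 5: pour(B -> A) -> (A=10 B=2)
Step 6: fill(B) -> (A=10 B=12)
Step 7: empty(B) -> (A=10 B=0)
Step 8: empty(A) -> (A=0 B=0)
Step 9: fill(A) -> (A=10 B=0)

Answer: 10 0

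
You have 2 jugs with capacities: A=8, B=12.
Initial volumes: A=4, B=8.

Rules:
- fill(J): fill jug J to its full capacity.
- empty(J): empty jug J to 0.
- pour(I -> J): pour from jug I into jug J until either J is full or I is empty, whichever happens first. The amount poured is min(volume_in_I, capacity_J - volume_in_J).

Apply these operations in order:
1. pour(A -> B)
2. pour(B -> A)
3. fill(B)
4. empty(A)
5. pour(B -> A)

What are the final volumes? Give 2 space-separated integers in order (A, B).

Step 1: pour(A -> B) -> (A=0 B=12)
Step 2: pour(B -> A) -> (A=8 B=4)
Step 3: fill(B) -> (A=8 B=12)
Step 4: empty(A) -> (A=0 B=12)
Step 5: pour(B -> A) -> (A=8 B=4)

Answer: 8 4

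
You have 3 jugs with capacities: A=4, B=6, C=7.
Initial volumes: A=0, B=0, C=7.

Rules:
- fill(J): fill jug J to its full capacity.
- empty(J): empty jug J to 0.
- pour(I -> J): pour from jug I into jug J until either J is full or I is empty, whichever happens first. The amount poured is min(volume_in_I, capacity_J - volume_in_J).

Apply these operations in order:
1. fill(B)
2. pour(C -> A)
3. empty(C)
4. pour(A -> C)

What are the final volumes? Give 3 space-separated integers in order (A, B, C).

Step 1: fill(B) -> (A=0 B=6 C=7)
Step 2: pour(C -> A) -> (A=4 B=6 C=3)
Step 3: empty(C) -> (A=4 B=6 C=0)
Step 4: pour(A -> C) -> (A=0 B=6 C=4)

Answer: 0 6 4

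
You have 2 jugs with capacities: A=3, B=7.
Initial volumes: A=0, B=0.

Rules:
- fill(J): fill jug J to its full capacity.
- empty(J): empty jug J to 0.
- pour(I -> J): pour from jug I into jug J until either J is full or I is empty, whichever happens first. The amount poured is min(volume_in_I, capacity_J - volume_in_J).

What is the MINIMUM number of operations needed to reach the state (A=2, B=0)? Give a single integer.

Answer: 7

Derivation:
BFS from (A=0, B=0). One shortest path:
  1. fill(A) -> (A=3 B=0)
  2. pour(A -> B) -> (A=0 B=3)
  3. fill(A) -> (A=3 B=3)
  4. pour(A -> B) -> (A=0 B=6)
  5. fill(A) -> (A=3 B=6)
  6. pour(A -> B) -> (A=2 B=7)
  7. empty(B) -> (A=2 B=0)
Reached target in 7 moves.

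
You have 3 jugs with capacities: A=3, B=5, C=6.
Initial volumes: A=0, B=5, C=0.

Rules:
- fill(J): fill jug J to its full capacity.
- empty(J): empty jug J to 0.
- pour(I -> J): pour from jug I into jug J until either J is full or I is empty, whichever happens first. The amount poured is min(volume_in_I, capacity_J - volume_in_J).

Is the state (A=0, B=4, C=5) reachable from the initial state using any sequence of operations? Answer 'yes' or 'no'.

Answer: yes

Derivation:
BFS from (A=0, B=5, C=0):
  1. empty(B) -> (A=0 B=0 C=0)
  2. fill(C) -> (A=0 B=0 C=6)
  3. pour(C -> B) -> (A=0 B=5 C=1)
  4. pour(C -> A) -> (A=1 B=5 C=0)
  5. pour(B -> C) -> (A=1 B=0 C=5)
  6. pour(A -> B) -> (A=0 B=1 C=5)
  7. fill(A) -> (A=3 B=1 C=5)
  8. pour(A -> B) -> (A=0 B=4 C=5)
Target reached → yes.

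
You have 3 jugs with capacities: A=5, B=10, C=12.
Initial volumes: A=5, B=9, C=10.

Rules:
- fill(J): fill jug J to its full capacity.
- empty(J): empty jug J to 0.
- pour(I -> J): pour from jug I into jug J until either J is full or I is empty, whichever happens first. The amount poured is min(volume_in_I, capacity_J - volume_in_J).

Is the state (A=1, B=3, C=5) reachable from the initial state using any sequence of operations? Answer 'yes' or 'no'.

Answer: no

Derivation:
BFS explored all 462 reachable states.
Reachable set includes: (0,0,0), (0,0,1), (0,0,2), (0,0,3), (0,0,4), (0,0,5), (0,0,6), (0,0,7), (0,0,8), (0,0,9), (0,0,10), (0,0,11) ...
Target (A=1, B=3, C=5) not in reachable set → no.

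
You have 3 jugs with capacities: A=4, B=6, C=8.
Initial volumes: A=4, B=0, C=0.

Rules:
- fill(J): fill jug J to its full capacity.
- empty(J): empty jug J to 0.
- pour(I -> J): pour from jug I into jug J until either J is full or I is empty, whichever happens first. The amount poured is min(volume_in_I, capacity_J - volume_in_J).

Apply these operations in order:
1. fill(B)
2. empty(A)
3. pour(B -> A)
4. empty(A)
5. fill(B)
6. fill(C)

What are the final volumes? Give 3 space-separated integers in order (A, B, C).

Step 1: fill(B) -> (A=4 B=6 C=0)
Step 2: empty(A) -> (A=0 B=6 C=0)
Step 3: pour(B -> A) -> (A=4 B=2 C=0)
Step 4: empty(A) -> (A=0 B=2 C=0)
Step 5: fill(B) -> (A=0 B=6 C=0)
Step 6: fill(C) -> (A=0 B=6 C=8)

Answer: 0 6 8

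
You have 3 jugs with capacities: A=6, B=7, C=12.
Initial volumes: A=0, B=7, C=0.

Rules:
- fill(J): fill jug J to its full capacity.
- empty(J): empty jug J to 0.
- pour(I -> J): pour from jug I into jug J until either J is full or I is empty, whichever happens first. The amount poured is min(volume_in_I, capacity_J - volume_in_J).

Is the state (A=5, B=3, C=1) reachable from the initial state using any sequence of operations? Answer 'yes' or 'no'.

Answer: no

Derivation:
BFS explored all 398 reachable states.
Reachable set includes: (0,0,0), (0,0,1), (0,0,2), (0,0,3), (0,0,4), (0,0,5), (0,0,6), (0,0,7), (0,0,8), (0,0,9), (0,0,10), (0,0,11) ...
Target (A=5, B=3, C=1) not in reachable set → no.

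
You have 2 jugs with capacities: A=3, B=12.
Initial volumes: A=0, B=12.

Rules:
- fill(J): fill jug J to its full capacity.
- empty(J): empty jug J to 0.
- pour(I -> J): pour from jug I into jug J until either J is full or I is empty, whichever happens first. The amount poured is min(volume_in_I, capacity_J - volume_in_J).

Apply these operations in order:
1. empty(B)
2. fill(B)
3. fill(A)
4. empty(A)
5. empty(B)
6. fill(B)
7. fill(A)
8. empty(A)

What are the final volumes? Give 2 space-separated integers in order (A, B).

Answer: 0 12

Derivation:
Step 1: empty(B) -> (A=0 B=0)
Step 2: fill(B) -> (A=0 B=12)
Step 3: fill(A) -> (A=3 B=12)
Step 4: empty(A) -> (A=0 B=12)
Step 5: empty(B) -> (A=0 B=0)
Step 6: fill(B) -> (A=0 B=12)
Step 7: fill(A) -> (A=3 B=12)
Step 8: empty(A) -> (A=0 B=12)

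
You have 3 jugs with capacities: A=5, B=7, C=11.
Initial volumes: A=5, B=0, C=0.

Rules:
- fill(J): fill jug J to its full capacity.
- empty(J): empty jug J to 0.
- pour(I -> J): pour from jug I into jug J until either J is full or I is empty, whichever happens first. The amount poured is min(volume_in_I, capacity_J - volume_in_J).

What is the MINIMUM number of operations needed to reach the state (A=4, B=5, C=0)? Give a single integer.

BFS from (A=5, B=0, C=0). One shortest path:
  1. fill(C) -> (A=5 B=0 C=11)
  2. pour(C -> B) -> (A=5 B=7 C=4)
  3. empty(B) -> (A=5 B=0 C=4)
  4. pour(A -> B) -> (A=0 B=5 C=4)
  5. pour(C -> A) -> (A=4 B=5 C=0)
Reached target in 5 moves.

Answer: 5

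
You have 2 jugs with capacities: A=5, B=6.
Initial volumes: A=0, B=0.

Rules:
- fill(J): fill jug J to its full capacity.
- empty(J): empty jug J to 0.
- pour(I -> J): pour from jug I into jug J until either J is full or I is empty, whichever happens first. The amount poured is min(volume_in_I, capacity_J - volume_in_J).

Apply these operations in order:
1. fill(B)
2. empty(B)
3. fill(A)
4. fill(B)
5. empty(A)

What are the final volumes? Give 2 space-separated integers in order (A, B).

Step 1: fill(B) -> (A=0 B=6)
Step 2: empty(B) -> (A=0 B=0)
Step 3: fill(A) -> (A=5 B=0)
Step 4: fill(B) -> (A=5 B=6)
Step 5: empty(A) -> (A=0 B=6)

Answer: 0 6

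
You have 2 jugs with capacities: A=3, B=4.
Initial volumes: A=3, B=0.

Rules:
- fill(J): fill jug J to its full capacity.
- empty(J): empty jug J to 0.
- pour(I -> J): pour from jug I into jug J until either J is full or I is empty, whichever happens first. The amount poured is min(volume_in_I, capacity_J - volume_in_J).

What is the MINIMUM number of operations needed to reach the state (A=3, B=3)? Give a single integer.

Answer: 2

Derivation:
BFS from (A=3, B=0). One shortest path:
  1. pour(A -> B) -> (A=0 B=3)
  2. fill(A) -> (A=3 B=3)
Reached target in 2 moves.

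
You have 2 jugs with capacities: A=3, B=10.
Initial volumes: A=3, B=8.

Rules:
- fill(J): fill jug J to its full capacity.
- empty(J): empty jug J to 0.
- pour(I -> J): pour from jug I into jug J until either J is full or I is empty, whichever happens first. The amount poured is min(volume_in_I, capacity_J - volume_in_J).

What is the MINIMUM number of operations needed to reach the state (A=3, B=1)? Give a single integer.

BFS from (A=3, B=8). One shortest path:
  1. pour(A -> B) -> (A=1 B=10)
  2. empty(B) -> (A=1 B=0)
  3. pour(A -> B) -> (A=0 B=1)
  4. fill(A) -> (A=3 B=1)
Reached target in 4 moves.

Answer: 4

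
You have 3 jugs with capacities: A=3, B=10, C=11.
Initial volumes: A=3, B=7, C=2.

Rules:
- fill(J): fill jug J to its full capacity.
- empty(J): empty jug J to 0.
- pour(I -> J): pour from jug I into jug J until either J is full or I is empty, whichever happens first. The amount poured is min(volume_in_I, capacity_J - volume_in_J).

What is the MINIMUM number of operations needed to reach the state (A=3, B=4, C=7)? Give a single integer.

BFS from (A=3, B=7, C=2). One shortest path:
  1. empty(A) -> (A=0 B=7 C=2)
  2. empty(C) -> (A=0 B=7 C=0)
  3. pour(B -> C) -> (A=0 B=0 C=7)
  4. fill(B) -> (A=0 B=10 C=7)
  5. pour(B -> A) -> (A=3 B=7 C=7)
  6. empty(A) -> (A=0 B=7 C=7)
  7. pour(B -> A) -> (A=3 B=4 C=7)
Reached target in 7 moves.

Answer: 7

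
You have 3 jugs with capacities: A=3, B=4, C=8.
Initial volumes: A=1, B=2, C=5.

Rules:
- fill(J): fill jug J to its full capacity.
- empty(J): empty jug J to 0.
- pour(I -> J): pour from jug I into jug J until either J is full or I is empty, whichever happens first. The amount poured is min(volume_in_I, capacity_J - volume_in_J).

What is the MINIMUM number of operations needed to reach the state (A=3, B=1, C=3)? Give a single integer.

BFS from (A=1, B=2, C=5). One shortest path:
  1. empty(A) -> (A=0 B=2 C=5)
  2. pour(C -> B) -> (A=0 B=4 C=3)
  3. pour(B -> A) -> (A=3 B=1 C=3)
Reached target in 3 moves.

Answer: 3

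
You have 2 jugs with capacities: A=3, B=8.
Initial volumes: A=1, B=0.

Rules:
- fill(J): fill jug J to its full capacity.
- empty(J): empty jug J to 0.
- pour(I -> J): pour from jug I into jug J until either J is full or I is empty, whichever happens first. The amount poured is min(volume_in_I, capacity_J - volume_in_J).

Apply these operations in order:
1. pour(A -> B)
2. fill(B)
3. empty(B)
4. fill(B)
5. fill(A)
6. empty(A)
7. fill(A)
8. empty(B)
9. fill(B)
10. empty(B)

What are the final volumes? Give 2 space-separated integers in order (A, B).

Step 1: pour(A -> B) -> (A=0 B=1)
Step 2: fill(B) -> (A=0 B=8)
Step 3: empty(B) -> (A=0 B=0)
Step 4: fill(B) -> (A=0 B=8)
Step 5: fill(A) -> (A=3 B=8)
Step 6: empty(A) -> (A=0 B=8)
Step 7: fill(A) -> (A=3 B=8)
Step 8: empty(B) -> (A=3 B=0)
Step 9: fill(B) -> (A=3 B=8)
Step 10: empty(B) -> (A=3 B=0)

Answer: 3 0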